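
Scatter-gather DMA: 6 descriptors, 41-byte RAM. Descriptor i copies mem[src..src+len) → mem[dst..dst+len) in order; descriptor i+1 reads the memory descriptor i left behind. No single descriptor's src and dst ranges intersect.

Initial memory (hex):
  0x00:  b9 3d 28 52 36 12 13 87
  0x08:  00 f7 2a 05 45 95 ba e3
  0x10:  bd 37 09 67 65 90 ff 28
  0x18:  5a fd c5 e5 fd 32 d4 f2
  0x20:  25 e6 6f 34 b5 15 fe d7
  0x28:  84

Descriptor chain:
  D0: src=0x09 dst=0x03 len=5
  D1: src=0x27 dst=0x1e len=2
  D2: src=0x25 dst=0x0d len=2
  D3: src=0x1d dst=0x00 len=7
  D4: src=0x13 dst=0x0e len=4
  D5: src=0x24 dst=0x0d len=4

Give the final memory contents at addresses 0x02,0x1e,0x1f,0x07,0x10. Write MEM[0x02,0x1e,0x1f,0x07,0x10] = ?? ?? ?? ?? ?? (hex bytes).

#0 dst[0x03+5] := {0xf7,0x2a,0x05,0x45,0x95}
#1 dst[0x1e+2] := {0xd7,0x84}
#2 dst[0x0d+2] := {0x15,0xfe}
#3 dst[0x00+7] := {0x32,0xd7,0x84,0x25,0xe6,0x6f,0x34}
#4 dst[0x0e+4] := {0x67,0x65,0x90,0xff}
#5 dst[0x0d+4] := {0xb5,0x15,0xfe,0xd7}
query mem[0x02]=0x84, mem[0x1e]=0xd7, mem[0x1f]=0x84, mem[0x07]=0x95, mem[0x10]=0xd7

MEM[0x02,0x1e,0x1f,0x07,0x10] = 84 d7 84 95 d7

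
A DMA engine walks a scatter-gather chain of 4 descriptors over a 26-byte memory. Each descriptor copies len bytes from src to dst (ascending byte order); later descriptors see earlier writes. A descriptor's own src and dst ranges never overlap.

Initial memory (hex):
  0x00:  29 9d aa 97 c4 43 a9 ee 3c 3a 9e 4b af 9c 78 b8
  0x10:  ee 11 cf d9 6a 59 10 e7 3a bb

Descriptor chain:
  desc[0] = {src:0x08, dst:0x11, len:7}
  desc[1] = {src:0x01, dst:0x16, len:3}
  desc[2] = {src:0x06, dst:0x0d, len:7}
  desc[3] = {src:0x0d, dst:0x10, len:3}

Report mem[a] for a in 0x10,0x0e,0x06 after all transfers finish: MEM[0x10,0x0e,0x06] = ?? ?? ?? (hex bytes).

MEM[0x10,0x0e,0x06] = a9 ee a9

#0 dst[0x11+7] := {0x3c,0x3a,0x9e,0x4b,0xaf,0x9c,0x78}
#1 dst[0x16+3] := {0x9d,0xaa,0x97}
#2 dst[0x0d+7] := {0xa9,0xee,0x3c,0x3a,0x9e,0x4b,0xaf}
#3 dst[0x10+3] := {0xa9,0xee,0x3c}
query mem[0x10]=0xa9, mem[0x0e]=0xee, mem[0x06]=0xa9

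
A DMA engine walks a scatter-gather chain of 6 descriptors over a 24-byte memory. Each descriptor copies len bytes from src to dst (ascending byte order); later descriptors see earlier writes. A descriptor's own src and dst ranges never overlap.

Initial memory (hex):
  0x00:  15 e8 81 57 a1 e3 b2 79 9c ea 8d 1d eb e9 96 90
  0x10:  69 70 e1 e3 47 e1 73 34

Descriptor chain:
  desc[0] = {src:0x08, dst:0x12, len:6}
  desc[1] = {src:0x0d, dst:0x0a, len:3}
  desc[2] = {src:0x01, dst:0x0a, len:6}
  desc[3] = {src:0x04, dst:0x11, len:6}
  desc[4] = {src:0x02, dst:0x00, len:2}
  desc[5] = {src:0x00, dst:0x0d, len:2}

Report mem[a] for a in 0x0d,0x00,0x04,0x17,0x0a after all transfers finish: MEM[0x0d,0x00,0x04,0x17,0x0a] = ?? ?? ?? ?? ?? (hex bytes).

MEM[0x0d,0x00,0x04,0x17,0x0a] = 81 81 a1 e9 e8

D0: mem[0x12..0x17] <- [9c ea 8d 1d eb e9]
D1: mem[0x0a..0x0c] <- [e9 96 90]
D2: mem[0x0a..0x0f] <- [e8 81 57 a1 e3 b2]
D3: mem[0x11..0x16] <- [a1 e3 b2 79 9c ea]
D4: mem[0x00..0x01] <- [81 57]
D5: mem[0x0d..0x0e] <- [81 57]
query mem[0x0d]=0x81, mem[0x00]=0x81, mem[0x04]=0xa1, mem[0x17]=0xe9, mem[0x0a]=0xe8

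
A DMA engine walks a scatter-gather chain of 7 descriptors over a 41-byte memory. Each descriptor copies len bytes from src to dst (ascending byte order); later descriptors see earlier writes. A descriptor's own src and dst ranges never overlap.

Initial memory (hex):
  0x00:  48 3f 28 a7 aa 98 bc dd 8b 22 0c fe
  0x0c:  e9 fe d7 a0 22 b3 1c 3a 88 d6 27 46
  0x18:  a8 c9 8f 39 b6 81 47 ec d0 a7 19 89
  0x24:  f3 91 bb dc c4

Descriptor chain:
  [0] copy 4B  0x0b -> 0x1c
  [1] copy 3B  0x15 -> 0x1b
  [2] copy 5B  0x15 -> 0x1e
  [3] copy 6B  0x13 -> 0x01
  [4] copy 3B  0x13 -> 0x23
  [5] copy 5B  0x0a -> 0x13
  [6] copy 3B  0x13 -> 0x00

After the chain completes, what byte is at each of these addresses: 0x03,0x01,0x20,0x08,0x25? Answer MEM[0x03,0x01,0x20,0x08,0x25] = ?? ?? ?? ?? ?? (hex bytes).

  after D0: wrote 4B at 0x1c = fee9fed7
  after D1: wrote 3B at 0x1b = d62746
  after D2: wrote 5B at 0x1e = d62746a8c9
  after D3: wrote 6B at 0x01 = 3a88d62746a8
  after D4: wrote 3B at 0x23 = 3a88d6
  after D5: wrote 5B at 0x13 = 0cfee9fed7
  after D6: wrote 3B at 0x00 = 0cfee9
query mem[0x03]=0xd6, mem[0x01]=0xfe, mem[0x20]=0x46, mem[0x08]=0x8b, mem[0x25]=0xd6

MEM[0x03,0x01,0x20,0x08,0x25] = d6 fe 46 8b d6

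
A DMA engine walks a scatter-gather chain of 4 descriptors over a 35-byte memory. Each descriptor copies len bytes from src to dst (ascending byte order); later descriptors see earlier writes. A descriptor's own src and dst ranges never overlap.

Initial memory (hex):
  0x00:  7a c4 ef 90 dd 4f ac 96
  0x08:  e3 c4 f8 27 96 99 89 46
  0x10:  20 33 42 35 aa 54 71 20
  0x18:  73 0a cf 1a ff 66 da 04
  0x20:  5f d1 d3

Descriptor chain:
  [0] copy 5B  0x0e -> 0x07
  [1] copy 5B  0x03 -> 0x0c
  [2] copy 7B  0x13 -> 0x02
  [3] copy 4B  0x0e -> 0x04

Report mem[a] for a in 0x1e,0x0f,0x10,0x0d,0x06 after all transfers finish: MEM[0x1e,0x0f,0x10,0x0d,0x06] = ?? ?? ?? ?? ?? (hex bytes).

#0 dst[0x07+5] := {0x89,0x46,0x20,0x33,0x42}
#1 dst[0x0c+5] := {0x90,0xdd,0x4f,0xac,0x89}
#2 dst[0x02+7] := {0x35,0xaa,0x54,0x71,0x20,0x73,0x0a}
#3 dst[0x04+4] := {0x4f,0xac,0x89,0x33}
query mem[0x1e]=0xda, mem[0x0f]=0xac, mem[0x10]=0x89, mem[0x0d]=0xdd, mem[0x06]=0x89

MEM[0x1e,0x0f,0x10,0x0d,0x06] = da ac 89 dd 89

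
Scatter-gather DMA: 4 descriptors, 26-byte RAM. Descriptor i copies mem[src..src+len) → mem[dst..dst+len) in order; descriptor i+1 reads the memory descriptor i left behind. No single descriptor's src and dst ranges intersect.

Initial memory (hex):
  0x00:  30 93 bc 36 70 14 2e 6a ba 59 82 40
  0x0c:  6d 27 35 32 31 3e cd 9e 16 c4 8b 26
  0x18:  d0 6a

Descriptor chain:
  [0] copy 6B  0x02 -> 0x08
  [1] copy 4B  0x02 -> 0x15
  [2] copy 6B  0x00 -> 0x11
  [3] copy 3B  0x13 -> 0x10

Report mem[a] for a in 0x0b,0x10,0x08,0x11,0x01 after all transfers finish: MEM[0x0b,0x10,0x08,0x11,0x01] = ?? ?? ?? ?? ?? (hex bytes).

#0 dst[0x08+6] := {0xbc,0x36,0x70,0x14,0x2e,0x6a}
#1 dst[0x15+4] := {0xbc,0x36,0x70,0x14}
#2 dst[0x11+6] := {0x30,0x93,0xbc,0x36,0x70,0x14}
#3 dst[0x10+3] := {0xbc,0x36,0x70}
query mem[0x0b]=0x14, mem[0x10]=0xbc, mem[0x08]=0xbc, mem[0x11]=0x36, mem[0x01]=0x93

MEM[0x0b,0x10,0x08,0x11,0x01] = 14 bc bc 36 93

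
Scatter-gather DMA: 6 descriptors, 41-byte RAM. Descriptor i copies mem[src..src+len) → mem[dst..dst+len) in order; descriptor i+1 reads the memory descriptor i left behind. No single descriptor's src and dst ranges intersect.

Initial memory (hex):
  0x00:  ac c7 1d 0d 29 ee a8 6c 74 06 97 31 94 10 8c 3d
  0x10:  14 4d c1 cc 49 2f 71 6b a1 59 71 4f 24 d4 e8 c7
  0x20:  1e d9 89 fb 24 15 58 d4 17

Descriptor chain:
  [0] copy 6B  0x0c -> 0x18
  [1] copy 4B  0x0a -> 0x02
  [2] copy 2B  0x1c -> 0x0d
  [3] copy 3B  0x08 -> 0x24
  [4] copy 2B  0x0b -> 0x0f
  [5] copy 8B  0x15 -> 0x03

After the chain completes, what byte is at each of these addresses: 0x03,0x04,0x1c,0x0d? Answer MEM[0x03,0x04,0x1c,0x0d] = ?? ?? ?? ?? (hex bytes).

#0 dst[0x18+6] := {0x94,0x10,0x8c,0x3d,0x14,0x4d}
#1 dst[0x02+4] := {0x97,0x31,0x94,0x10}
#2 dst[0x0d+2] := {0x14,0x4d}
#3 dst[0x24+3] := {0x74,0x06,0x97}
#4 dst[0x0f+2] := {0x31,0x94}
#5 dst[0x03+8] := {0x2f,0x71,0x6b,0x94,0x10,0x8c,0x3d,0x14}
query mem[0x03]=0x2f, mem[0x04]=0x71, mem[0x1c]=0x14, mem[0x0d]=0x14

MEM[0x03,0x04,0x1c,0x0d] = 2f 71 14 14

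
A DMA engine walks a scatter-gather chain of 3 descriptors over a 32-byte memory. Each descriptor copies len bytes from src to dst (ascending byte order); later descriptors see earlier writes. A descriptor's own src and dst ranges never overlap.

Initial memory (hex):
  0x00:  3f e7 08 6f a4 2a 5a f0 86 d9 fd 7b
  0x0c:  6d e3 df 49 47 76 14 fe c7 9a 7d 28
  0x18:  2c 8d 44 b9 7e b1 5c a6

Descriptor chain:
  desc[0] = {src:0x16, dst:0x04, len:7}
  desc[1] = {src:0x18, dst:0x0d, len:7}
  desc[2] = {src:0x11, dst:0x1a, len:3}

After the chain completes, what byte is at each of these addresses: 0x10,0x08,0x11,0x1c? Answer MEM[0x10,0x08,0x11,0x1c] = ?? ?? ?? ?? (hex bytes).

#0 dst[0x04+7] := {0x7d,0x28,0x2c,0x8d,0x44,0xb9,0x7e}
#1 dst[0x0d+7] := {0x2c,0x8d,0x44,0xb9,0x7e,0xb1,0x5c}
#2 dst[0x1a+3] := {0x7e,0xb1,0x5c}
query mem[0x10]=0xb9, mem[0x08]=0x44, mem[0x11]=0x7e, mem[0x1c]=0x5c

MEM[0x10,0x08,0x11,0x1c] = b9 44 7e 5c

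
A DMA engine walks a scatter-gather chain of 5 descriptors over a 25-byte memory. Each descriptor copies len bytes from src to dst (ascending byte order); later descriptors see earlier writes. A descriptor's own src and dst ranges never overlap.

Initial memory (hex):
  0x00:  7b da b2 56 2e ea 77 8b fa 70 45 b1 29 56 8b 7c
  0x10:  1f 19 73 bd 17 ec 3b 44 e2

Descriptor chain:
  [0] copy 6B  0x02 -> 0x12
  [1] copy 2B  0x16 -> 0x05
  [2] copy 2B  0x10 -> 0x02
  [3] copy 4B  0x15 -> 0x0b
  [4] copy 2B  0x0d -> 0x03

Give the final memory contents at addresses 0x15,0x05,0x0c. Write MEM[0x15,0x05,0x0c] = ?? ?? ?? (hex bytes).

MEM[0x15,0x05,0x0c] = ea 77 77

D0: mem[0x12..0x17] <- [b2 56 2e ea 77 8b]
D1: mem[0x05..0x06] <- [77 8b]
D2: mem[0x02..0x03] <- [1f 19]
D3: mem[0x0b..0x0e] <- [ea 77 8b e2]
D4: mem[0x03..0x04] <- [8b e2]
query mem[0x15]=0xea, mem[0x05]=0x77, mem[0x0c]=0x77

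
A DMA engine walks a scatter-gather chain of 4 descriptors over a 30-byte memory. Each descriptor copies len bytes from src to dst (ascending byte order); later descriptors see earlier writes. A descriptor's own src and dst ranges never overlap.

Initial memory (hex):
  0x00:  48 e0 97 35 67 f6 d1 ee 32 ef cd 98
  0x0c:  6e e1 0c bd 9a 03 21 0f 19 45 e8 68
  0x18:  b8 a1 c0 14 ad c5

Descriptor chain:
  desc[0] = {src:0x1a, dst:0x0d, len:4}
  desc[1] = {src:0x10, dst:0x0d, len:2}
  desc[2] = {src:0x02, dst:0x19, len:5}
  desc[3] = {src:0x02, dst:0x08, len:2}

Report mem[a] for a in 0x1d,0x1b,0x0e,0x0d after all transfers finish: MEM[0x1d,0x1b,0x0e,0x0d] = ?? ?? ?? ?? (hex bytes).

  after D0: wrote 4B at 0x0d = c014adc5
  after D1: wrote 2B at 0x0d = c503
  after D2: wrote 5B at 0x19 = 973567f6d1
  after D3: wrote 2B at 0x08 = 9735
query mem[0x1d]=0xd1, mem[0x1b]=0x67, mem[0x0e]=0x03, mem[0x0d]=0xc5

MEM[0x1d,0x1b,0x0e,0x0d] = d1 67 03 c5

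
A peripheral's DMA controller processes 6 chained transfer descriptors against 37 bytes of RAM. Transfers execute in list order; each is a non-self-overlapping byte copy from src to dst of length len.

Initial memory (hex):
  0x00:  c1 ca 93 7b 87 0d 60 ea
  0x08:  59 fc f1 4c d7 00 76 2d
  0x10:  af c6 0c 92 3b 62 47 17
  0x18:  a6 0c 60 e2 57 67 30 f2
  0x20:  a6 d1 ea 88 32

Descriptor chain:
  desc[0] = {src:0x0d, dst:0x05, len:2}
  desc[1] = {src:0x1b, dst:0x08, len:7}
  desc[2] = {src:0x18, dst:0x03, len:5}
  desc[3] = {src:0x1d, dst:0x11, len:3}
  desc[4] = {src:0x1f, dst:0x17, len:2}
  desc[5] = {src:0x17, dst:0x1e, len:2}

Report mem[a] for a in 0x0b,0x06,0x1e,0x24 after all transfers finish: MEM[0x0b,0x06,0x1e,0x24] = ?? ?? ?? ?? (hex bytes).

MEM[0x0b,0x06,0x1e,0x24] = 30 e2 f2 32

  after D0: wrote 2B at 0x05 = 0076
  after D1: wrote 7B at 0x08 = e2576730f2a6d1
  after D2: wrote 5B at 0x03 = a60c60e257
  after D3: wrote 3B at 0x11 = 6730f2
  after D4: wrote 2B at 0x17 = f2a6
  after D5: wrote 2B at 0x1e = f2a6
query mem[0x0b]=0x30, mem[0x06]=0xe2, mem[0x1e]=0xf2, mem[0x24]=0x32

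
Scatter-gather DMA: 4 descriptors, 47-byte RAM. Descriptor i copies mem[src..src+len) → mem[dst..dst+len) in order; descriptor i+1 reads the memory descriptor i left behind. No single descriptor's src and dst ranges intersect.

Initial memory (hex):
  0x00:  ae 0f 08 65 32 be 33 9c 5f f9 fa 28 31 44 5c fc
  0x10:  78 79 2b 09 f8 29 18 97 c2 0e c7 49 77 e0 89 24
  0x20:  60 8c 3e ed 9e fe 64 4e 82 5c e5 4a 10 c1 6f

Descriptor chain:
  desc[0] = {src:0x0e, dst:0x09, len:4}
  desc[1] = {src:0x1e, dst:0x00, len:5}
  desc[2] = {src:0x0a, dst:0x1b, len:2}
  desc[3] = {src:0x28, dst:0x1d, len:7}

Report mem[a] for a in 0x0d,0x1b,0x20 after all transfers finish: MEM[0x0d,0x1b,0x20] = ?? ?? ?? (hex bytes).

MEM[0x0d,0x1b,0x20] = 44 fc 4a

[0] 0x0e->0x09 len=4 : 5c fc 78 79
[1] 0x1e->0x00 len=5 : 89 24 60 8c 3e
[2] 0x0a->0x1b len=2 : fc 78
[3] 0x28->0x1d len=7 : 82 5c e5 4a 10 c1 6f
query mem[0x0d]=0x44, mem[0x1b]=0xfc, mem[0x20]=0x4a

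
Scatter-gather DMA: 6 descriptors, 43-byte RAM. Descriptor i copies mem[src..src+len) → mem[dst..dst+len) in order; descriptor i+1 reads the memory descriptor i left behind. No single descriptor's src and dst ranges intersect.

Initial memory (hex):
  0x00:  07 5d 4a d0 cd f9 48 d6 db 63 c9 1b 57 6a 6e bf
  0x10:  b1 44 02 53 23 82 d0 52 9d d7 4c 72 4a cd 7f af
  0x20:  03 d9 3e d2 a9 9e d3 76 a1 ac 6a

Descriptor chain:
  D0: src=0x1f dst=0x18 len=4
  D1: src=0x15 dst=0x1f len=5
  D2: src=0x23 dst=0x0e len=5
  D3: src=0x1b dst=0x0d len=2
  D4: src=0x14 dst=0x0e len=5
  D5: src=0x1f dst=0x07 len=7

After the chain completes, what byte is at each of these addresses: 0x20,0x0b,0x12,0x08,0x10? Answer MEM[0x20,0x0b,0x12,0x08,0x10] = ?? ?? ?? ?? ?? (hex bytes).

MEM[0x20,0x0b,0x12,0x08,0x10] = d0 03 af d0 d0

  after D0: wrote 4B at 0x18 = af03d93e
  after D1: wrote 5B at 0x1f = 82d052af03
  after D2: wrote 5B at 0x0e = 03a99ed376
  after D3: wrote 2B at 0x0d = 3e4a
  after D4: wrote 5B at 0x0e = 2382d052af
  after D5: wrote 7B at 0x07 = 82d052af03a99e
query mem[0x20]=0xd0, mem[0x0b]=0x03, mem[0x12]=0xaf, mem[0x08]=0xd0, mem[0x10]=0xd0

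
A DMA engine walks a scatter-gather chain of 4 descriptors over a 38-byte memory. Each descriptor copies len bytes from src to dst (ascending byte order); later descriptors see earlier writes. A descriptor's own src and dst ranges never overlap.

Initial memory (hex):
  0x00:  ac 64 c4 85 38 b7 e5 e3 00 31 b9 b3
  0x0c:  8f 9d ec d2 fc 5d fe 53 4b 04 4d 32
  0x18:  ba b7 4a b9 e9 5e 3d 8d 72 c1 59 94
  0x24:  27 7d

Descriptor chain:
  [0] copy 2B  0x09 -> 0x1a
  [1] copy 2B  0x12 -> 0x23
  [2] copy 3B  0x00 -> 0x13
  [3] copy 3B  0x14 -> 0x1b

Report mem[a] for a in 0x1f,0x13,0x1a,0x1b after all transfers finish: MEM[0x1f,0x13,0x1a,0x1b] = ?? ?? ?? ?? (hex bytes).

MEM[0x1f,0x13,0x1a,0x1b] = 8d ac 31 64

[0] 0x09->0x1a len=2 : 31 b9
[1] 0x12->0x23 len=2 : fe 53
[2] 0x00->0x13 len=3 : ac 64 c4
[3] 0x14->0x1b len=3 : 64 c4 4d
query mem[0x1f]=0x8d, mem[0x13]=0xac, mem[0x1a]=0x31, mem[0x1b]=0x64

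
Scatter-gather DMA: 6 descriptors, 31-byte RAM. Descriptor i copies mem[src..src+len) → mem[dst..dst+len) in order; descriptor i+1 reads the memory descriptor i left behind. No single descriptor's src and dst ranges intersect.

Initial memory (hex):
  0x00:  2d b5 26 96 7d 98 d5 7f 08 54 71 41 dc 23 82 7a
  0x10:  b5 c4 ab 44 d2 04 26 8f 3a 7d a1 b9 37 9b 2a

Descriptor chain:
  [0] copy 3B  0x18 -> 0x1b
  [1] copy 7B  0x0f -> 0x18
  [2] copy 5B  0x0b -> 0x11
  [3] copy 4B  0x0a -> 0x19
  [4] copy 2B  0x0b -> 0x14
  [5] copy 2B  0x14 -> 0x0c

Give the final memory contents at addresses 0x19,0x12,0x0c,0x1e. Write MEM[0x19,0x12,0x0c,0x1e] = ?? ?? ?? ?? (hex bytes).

MEM[0x19,0x12,0x0c,0x1e] = 71 dc 41 04

  after D0: wrote 3B at 0x1b = 3a7da1
  after D1: wrote 7B at 0x18 = 7ab5c4ab44d204
  after D2: wrote 5B at 0x11 = 41dc23827a
  after D3: wrote 4B at 0x19 = 7141dc23
  after D4: wrote 2B at 0x14 = 41dc
  after D5: wrote 2B at 0x0c = 41dc
query mem[0x19]=0x71, mem[0x12]=0xdc, mem[0x0c]=0x41, mem[0x1e]=0x04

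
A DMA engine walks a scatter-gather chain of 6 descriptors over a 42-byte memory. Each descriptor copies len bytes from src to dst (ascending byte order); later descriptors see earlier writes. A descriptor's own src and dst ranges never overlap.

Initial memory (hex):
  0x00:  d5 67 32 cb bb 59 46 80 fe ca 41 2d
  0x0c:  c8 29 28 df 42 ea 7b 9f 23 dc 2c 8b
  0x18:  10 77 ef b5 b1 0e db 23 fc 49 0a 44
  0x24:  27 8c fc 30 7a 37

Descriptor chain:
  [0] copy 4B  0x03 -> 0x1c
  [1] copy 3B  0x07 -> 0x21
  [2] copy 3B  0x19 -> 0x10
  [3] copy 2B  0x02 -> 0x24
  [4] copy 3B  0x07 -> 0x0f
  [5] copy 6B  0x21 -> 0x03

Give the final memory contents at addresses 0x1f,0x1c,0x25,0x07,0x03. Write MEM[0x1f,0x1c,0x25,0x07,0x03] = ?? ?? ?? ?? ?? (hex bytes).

MEM[0x1f,0x1c,0x25,0x07,0x03] = 46 cb cb cb 80

D0: mem[0x1c..0x1f] <- [cb bb 59 46]
D1: mem[0x21..0x23] <- [80 fe ca]
D2: mem[0x10..0x12] <- [77 ef b5]
D3: mem[0x24..0x25] <- [32 cb]
D4: mem[0x0f..0x11] <- [80 fe ca]
D5: mem[0x03..0x08] <- [80 fe ca 32 cb fc]
query mem[0x1f]=0x46, mem[0x1c]=0xcb, mem[0x25]=0xcb, mem[0x07]=0xcb, mem[0x03]=0x80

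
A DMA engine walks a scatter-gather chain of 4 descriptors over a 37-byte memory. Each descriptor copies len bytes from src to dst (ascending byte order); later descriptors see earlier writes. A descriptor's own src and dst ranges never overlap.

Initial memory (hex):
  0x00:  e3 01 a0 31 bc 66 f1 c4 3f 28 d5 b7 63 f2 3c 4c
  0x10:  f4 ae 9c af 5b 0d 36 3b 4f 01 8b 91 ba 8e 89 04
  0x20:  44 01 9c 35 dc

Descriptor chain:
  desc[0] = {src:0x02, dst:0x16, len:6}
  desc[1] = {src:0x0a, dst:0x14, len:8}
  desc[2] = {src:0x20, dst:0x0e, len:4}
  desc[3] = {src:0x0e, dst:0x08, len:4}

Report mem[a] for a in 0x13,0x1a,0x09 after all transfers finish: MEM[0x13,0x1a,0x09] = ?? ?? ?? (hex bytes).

D0: mem[0x16..0x1b] <- [a0 31 bc 66 f1 c4]
D1: mem[0x14..0x1b] <- [d5 b7 63 f2 3c 4c f4 ae]
D2: mem[0x0e..0x11] <- [44 01 9c 35]
D3: mem[0x08..0x0b] <- [44 01 9c 35]
query mem[0x13]=0xaf, mem[0x1a]=0xf4, mem[0x09]=0x01

MEM[0x13,0x1a,0x09] = af f4 01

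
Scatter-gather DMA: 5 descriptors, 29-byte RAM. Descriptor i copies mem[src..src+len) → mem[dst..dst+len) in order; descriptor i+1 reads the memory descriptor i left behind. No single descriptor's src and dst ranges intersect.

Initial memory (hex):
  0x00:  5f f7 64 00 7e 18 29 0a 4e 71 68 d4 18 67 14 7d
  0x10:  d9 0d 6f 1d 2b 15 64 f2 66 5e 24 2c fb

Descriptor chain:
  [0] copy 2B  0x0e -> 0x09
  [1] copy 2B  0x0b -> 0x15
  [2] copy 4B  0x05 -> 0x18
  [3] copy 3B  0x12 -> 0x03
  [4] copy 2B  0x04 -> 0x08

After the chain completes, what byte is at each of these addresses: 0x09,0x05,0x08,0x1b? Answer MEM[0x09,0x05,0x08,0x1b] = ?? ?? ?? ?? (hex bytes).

[0] 0x0e->0x09 len=2 : 14 7d
[1] 0x0b->0x15 len=2 : d4 18
[2] 0x05->0x18 len=4 : 18 29 0a 4e
[3] 0x12->0x03 len=3 : 6f 1d 2b
[4] 0x04->0x08 len=2 : 1d 2b
query mem[0x09]=0x2b, mem[0x05]=0x2b, mem[0x08]=0x1d, mem[0x1b]=0x4e

MEM[0x09,0x05,0x08,0x1b] = 2b 2b 1d 4e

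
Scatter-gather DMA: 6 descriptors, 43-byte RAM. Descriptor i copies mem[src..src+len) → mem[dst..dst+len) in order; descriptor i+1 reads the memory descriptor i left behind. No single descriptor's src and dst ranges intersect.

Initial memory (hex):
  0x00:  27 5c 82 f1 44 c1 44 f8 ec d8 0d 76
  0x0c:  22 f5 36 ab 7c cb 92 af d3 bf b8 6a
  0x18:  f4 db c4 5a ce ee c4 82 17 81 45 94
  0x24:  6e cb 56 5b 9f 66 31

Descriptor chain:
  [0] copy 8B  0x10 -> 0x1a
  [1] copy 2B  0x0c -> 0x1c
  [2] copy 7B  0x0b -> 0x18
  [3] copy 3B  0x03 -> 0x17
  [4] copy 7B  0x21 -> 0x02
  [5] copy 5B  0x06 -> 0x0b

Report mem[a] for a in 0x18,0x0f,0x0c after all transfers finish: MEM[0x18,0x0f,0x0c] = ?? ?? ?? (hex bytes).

MEM[0x18,0x0f,0x0c] = 44 0d 56

D0: mem[0x1a..0x21] <- [7c cb 92 af d3 bf b8 6a]
D1: mem[0x1c..0x1d] <- [22 f5]
D2: mem[0x18..0x1e] <- [76 22 f5 36 ab 7c cb]
D3: mem[0x17..0x19] <- [f1 44 c1]
D4: mem[0x02..0x08] <- [6a 45 94 6e cb 56 5b]
D5: mem[0x0b..0x0f] <- [cb 56 5b d8 0d]
query mem[0x18]=0x44, mem[0x0f]=0x0d, mem[0x0c]=0x56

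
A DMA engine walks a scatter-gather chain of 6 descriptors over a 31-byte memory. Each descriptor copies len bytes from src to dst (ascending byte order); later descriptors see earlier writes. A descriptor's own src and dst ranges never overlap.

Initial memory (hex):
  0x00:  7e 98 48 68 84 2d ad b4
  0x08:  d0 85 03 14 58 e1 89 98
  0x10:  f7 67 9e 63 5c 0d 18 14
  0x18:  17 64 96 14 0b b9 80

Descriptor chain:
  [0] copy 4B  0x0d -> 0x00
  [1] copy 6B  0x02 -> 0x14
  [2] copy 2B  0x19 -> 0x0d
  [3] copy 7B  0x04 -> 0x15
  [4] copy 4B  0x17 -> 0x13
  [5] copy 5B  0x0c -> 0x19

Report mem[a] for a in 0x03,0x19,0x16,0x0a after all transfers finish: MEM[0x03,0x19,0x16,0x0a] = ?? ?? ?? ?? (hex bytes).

  after D0: wrote 4B at 0x00 = e18998f7
  after D1: wrote 6B at 0x14 = 98f7842dadb4
  after D2: wrote 2B at 0x0d = b496
  after D3: wrote 7B at 0x15 = 842dadb4d08503
  after D4: wrote 4B at 0x13 = adb4d085
  after D5: wrote 5B at 0x19 = 58b49698f7
query mem[0x03]=0xf7, mem[0x19]=0x58, mem[0x16]=0x85, mem[0x0a]=0x03

MEM[0x03,0x19,0x16,0x0a] = f7 58 85 03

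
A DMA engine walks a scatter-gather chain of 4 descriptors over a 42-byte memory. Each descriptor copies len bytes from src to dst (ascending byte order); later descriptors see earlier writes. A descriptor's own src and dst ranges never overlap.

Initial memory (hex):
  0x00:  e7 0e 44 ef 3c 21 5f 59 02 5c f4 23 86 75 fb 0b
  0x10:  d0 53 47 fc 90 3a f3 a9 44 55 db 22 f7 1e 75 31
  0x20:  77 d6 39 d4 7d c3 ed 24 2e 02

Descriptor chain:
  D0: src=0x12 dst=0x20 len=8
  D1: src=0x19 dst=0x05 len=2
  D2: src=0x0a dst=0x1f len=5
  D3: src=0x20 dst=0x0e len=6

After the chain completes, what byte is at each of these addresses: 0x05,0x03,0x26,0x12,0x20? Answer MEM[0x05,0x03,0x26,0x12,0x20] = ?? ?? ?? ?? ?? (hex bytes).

  after D0: wrote 8B at 0x20 = 47fc903af3a94455
  after D1: wrote 2B at 0x05 = 55db
  after D2: wrote 5B at 0x1f = f4238675fb
  after D3: wrote 6B at 0x0e = 238675fbf3a9
query mem[0x05]=0x55, mem[0x03]=0xef, mem[0x26]=0x44, mem[0x12]=0xf3, mem[0x20]=0x23

MEM[0x05,0x03,0x26,0x12,0x20] = 55 ef 44 f3 23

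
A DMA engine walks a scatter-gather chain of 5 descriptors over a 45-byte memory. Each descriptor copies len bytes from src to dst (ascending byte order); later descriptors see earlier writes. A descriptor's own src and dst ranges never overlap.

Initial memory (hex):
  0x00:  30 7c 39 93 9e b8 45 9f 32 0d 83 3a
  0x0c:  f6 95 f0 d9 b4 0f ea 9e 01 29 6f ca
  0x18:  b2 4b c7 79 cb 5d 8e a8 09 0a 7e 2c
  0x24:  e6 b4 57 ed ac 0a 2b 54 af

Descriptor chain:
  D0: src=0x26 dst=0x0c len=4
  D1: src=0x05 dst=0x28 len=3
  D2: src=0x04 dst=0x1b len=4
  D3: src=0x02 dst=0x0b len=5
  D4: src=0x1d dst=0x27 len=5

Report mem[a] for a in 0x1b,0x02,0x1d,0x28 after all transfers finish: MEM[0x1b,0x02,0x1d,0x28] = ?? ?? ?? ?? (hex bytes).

MEM[0x1b,0x02,0x1d,0x28] = 9e 39 45 9f

#0 dst[0x0c+4] := {0x57,0xed,0xac,0x0a}
#1 dst[0x28+3] := {0xb8,0x45,0x9f}
#2 dst[0x1b+4] := {0x9e,0xb8,0x45,0x9f}
#3 dst[0x0b+5] := {0x39,0x93,0x9e,0xb8,0x45}
#4 dst[0x27+5] := {0x45,0x9f,0xa8,0x09,0x0a}
query mem[0x1b]=0x9e, mem[0x02]=0x39, mem[0x1d]=0x45, mem[0x28]=0x9f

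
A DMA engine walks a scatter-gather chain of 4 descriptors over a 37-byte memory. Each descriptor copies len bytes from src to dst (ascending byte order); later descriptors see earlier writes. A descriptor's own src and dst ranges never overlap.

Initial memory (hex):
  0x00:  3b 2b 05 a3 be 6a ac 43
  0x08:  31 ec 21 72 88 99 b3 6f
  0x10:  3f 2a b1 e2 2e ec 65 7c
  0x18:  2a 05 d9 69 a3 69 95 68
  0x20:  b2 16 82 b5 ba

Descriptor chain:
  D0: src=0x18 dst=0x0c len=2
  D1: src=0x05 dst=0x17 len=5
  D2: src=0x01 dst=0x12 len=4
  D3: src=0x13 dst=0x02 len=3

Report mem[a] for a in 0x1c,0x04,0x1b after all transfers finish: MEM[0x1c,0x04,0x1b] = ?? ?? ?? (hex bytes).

MEM[0x1c,0x04,0x1b] = a3 be ec

#0 dst[0x0c+2] := {0x2a,0x05}
#1 dst[0x17+5] := {0x6a,0xac,0x43,0x31,0xec}
#2 dst[0x12+4] := {0x2b,0x05,0xa3,0xbe}
#3 dst[0x02+3] := {0x05,0xa3,0xbe}
query mem[0x1c]=0xa3, mem[0x04]=0xbe, mem[0x1b]=0xec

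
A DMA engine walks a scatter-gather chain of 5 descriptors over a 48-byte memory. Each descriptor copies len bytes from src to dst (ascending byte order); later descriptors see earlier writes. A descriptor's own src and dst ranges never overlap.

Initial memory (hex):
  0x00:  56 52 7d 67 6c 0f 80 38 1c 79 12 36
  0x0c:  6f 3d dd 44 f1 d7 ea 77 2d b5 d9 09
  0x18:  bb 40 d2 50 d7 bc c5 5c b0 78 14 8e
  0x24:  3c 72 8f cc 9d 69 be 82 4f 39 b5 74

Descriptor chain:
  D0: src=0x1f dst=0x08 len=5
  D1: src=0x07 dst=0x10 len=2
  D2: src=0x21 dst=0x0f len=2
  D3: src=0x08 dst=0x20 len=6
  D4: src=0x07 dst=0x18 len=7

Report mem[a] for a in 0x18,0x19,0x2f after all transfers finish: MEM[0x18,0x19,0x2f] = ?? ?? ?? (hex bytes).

MEM[0x18,0x19,0x2f] = 38 5c 74

[0] 0x1f->0x08 len=5 : 5c b0 78 14 8e
[1] 0x07->0x10 len=2 : 38 5c
[2] 0x21->0x0f len=2 : 78 14
[3] 0x08->0x20 len=6 : 5c b0 78 14 8e 3d
[4] 0x07->0x18 len=7 : 38 5c b0 78 14 8e 3d
query mem[0x18]=0x38, mem[0x19]=0x5c, mem[0x2f]=0x74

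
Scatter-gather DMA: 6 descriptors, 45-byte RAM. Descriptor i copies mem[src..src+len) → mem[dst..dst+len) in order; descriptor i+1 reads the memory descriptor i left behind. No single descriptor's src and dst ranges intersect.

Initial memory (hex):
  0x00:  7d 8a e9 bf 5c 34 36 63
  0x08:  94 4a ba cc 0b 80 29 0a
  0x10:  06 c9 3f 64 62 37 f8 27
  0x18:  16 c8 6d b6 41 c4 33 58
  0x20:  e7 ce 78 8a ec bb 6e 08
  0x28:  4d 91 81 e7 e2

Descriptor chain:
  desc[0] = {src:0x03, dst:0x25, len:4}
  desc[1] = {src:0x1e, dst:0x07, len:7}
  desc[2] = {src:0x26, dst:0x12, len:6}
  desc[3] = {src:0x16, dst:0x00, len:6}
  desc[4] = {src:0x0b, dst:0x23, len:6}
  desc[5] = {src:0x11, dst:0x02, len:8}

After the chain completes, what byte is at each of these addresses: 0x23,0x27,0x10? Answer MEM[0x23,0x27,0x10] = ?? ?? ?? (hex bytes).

[0] 0x03->0x25 len=4 : bf 5c 34 36
[1] 0x1e->0x07 len=7 : 33 58 e7 ce 78 8a ec
[2] 0x26->0x12 len=6 : 5c 34 36 91 81 e7
[3] 0x16->0x00 len=6 : 81 e7 16 c8 6d b6
[4] 0x0b->0x23 len=6 : 78 8a ec 29 0a 06
[5] 0x11->0x02 len=8 : c9 5c 34 36 91 81 e7 16
query mem[0x23]=0x78, mem[0x27]=0x0a, mem[0x10]=0x06

MEM[0x23,0x27,0x10] = 78 0a 06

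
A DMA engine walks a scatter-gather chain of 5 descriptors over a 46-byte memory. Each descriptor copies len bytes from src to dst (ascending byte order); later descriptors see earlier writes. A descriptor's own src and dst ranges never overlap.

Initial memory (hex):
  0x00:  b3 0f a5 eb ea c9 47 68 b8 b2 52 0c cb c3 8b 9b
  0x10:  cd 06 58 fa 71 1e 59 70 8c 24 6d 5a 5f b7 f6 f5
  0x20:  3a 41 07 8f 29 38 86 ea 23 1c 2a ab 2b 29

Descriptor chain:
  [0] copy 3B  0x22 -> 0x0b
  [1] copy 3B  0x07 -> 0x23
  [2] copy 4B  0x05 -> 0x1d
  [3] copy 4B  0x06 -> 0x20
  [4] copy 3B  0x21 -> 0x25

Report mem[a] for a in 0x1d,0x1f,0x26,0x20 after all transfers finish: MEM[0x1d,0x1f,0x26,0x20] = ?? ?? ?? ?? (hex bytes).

D0: mem[0x0b..0x0d] <- [07 8f 29]
D1: mem[0x23..0x25] <- [68 b8 b2]
D2: mem[0x1d..0x20] <- [c9 47 68 b8]
D3: mem[0x20..0x23] <- [47 68 b8 b2]
D4: mem[0x25..0x27] <- [68 b8 b2]
query mem[0x1d]=0xc9, mem[0x1f]=0x68, mem[0x26]=0xb8, mem[0x20]=0x47

MEM[0x1d,0x1f,0x26,0x20] = c9 68 b8 47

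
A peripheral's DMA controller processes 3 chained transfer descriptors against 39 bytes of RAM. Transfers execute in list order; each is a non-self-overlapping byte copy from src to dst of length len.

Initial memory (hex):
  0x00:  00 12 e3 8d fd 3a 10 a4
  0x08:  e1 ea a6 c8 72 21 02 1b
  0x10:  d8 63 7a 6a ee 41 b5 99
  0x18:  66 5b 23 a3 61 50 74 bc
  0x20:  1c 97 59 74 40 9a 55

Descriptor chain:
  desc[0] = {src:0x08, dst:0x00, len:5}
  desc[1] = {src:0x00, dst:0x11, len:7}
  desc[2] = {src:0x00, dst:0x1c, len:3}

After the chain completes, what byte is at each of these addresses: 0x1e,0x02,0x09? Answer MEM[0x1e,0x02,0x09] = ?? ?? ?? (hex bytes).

#0 dst[0x00+5] := {0xe1,0xea,0xa6,0xc8,0x72}
#1 dst[0x11+7] := {0xe1,0xea,0xa6,0xc8,0x72,0x3a,0x10}
#2 dst[0x1c+3] := {0xe1,0xea,0xa6}
query mem[0x1e]=0xa6, mem[0x02]=0xa6, mem[0x09]=0xea

MEM[0x1e,0x02,0x09] = a6 a6 ea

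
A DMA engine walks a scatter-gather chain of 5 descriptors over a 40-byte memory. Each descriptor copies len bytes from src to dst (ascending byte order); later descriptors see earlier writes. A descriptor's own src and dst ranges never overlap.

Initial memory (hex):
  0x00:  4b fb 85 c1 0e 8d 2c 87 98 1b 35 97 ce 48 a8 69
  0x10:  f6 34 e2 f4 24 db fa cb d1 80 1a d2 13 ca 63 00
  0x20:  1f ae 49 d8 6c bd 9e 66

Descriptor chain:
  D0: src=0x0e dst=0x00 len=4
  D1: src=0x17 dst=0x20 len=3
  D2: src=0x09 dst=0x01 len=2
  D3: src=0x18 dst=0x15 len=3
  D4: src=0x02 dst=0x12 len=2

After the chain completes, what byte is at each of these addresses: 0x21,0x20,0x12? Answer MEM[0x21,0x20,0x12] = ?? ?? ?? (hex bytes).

MEM[0x21,0x20,0x12] = d1 cb 35

  after D0: wrote 4B at 0x00 = a869f634
  after D1: wrote 3B at 0x20 = cbd180
  after D2: wrote 2B at 0x01 = 1b35
  after D3: wrote 3B at 0x15 = d1801a
  after D4: wrote 2B at 0x12 = 3534
query mem[0x21]=0xd1, mem[0x20]=0xcb, mem[0x12]=0x35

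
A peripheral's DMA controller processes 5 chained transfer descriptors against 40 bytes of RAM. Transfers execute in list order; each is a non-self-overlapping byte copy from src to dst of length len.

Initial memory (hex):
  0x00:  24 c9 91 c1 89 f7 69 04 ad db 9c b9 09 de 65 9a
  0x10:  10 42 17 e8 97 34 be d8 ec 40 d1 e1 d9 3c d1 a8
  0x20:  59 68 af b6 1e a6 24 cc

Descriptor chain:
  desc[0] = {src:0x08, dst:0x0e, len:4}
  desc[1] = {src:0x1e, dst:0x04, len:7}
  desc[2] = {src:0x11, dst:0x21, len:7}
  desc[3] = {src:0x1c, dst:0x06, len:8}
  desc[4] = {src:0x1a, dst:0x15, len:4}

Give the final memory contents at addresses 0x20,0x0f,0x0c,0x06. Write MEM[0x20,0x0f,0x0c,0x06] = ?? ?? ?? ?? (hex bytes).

#0 dst[0x0e+4] := {0xad,0xdb,0x9c,0xb9}
#1 dst[0x04+7] := {0xd1,0xa8,0x59,0x68,0xaf,0xb6,0x1e}
#2 dst[0x21+7] := {0xb9,0x17,0xe8,0x97,0x34,0xbe,0xd8}
#3 dst[0x06+8] := {0xd9,0x3c,0xd1,0xa8,0x59,0xb9,0x17,0xe8}
#4 dst[0x15+4] := {0xd1,0xe1,0xd9,0x3c}
query mem[0x20]=0x59, mem[0x0f]=0xdb, mem[0x0c]=0x17, mem[0x06]=0xd9

MEM[0x20,0x0f,0x0c,0x06] = 59 db 17 d9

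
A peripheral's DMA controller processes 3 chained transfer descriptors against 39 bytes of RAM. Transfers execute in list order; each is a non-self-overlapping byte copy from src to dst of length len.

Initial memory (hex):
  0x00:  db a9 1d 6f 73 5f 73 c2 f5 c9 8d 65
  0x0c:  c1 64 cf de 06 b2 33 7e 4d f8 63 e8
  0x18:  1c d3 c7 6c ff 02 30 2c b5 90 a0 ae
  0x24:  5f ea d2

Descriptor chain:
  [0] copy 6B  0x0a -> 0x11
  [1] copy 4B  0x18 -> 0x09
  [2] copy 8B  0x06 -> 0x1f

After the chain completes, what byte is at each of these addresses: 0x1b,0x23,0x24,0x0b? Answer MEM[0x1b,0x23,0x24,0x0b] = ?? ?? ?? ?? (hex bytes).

D0: mem[0x11..0x16] <- [8d 65 c1 64 cf de]
D1: mem[0x09..0x0c] <- [1c d3 c7 6c]
D2: mem[0x1f..0x26] <- [73 c2 f5 1c d3 c7 6c 64]
query mem[0x1b]=0x6c, mem[0x23]=0xd3, mem[0x24]=0xc7, mem[0x0b]=0xc7

MEM[0x1b,0x23,0x24,0x0b] = 6c d3 c7 c7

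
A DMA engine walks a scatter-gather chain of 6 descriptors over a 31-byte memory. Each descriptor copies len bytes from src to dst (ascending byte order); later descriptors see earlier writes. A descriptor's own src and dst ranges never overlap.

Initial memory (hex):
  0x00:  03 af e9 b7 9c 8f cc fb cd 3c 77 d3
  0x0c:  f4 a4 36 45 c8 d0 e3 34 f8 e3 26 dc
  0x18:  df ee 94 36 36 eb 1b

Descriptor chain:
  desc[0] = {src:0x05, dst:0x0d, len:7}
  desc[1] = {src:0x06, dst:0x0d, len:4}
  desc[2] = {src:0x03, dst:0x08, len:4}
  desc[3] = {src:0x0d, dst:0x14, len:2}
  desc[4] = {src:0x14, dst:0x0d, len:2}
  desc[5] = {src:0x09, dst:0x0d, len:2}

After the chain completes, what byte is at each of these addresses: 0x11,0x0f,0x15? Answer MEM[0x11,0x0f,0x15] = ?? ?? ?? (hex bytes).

#0 dst[0x0d+7] := {0x8f,0xcc,0xfb,0xcd,0x3c,0x77,0xd3}
#1 dst[0x0d+4] := {0xcc,0xfb,0xcd,0x3c}
#2 dst[0x08+4] := {0xb7,0x9c,0x8f,0xcc}
#3 dst[0x14+2] := {0xcc,0xfb}
#4 dst[0x0d+2] := {0xcc,0xfb}
#5 dst[0x0d+2] := {0x9c,0x8f}
query mem[0x11]=0x3c, mem[0x0f]=0xcd, mem[0x15]=0xfb

MEM[0x11,0x0f,0x15] = 3c cd fb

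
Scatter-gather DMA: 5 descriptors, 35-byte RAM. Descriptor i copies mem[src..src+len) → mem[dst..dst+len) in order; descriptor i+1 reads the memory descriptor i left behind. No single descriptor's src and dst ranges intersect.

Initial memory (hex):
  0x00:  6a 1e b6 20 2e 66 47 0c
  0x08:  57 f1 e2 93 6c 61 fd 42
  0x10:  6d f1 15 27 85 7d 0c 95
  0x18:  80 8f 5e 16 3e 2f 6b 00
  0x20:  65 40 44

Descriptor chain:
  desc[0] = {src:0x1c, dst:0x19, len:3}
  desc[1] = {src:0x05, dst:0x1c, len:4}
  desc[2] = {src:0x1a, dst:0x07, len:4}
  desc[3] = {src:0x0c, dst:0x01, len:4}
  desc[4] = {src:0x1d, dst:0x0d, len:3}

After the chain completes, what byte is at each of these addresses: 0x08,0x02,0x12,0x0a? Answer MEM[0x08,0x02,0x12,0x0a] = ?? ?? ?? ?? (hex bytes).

MEM[0x08,0x02,0x12,0x0a] = 6b 61 15 47

[0] 0x1c->0x19 len=3 : 3e 2f 6b
[1] 0x05->0x1c len=4 : 66 47 0c 57
[2] 0x1a->0x07 len=4 : 2f 6b 66 47
[3] 0x0c->0x01 len=4 : 6c 61 fd 42
[4] 0x1d->0x0d len=3 : 47 0c 57
query mem[0x08]=0x6b, mem[0x02]=0x61, mem[0x12]=0x15, mem[0x0a]=0x47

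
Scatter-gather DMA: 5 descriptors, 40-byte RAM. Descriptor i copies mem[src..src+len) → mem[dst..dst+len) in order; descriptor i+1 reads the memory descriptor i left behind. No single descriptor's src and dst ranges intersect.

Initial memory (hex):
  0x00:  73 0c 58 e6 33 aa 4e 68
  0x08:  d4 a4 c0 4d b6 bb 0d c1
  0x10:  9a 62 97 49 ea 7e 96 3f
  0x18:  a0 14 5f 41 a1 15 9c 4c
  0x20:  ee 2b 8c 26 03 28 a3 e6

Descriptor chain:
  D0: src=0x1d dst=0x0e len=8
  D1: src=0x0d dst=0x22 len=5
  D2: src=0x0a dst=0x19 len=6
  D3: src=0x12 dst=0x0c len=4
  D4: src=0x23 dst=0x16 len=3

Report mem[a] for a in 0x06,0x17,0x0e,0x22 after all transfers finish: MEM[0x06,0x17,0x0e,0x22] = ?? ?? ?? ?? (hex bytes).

MEM[0x06,0x17,0x0e,0x22] = 4e 9c 26 bb

  after D0: wrote 8B at 0x0e = 159c4cee2b8c2603
  after D1: wrote 5B at 0x22 = bb159c4cee
  after D2: wrote 6B at 0x19 = c04db6bb159c
  after D3: wrote 4B at 0x0c = 2b8c2603
  after D4: wrote 3B at 0x16 = 159c4c
query mem[0x06]=0x4e, mem[0x17]=0x9c, mem[0x0e]=0x26, mem[0x22]=0xbb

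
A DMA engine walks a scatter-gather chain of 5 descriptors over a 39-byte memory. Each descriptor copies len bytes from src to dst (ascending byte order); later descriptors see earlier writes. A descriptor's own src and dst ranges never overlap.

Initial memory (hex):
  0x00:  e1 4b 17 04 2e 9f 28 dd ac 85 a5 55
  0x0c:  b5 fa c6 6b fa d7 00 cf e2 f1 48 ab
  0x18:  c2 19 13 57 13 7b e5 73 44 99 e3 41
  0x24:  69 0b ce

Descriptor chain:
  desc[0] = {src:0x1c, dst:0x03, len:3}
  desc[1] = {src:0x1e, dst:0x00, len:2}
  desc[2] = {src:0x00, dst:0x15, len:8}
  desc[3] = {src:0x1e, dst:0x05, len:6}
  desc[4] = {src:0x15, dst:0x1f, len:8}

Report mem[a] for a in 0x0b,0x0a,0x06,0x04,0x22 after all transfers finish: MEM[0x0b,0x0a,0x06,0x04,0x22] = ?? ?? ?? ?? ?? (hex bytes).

MEM[0x0b,0x0a,0x06,0x04,0x22] = 55 41 73 7b 13

  after D0: wrote 3B at 0x03 = 137be5
  after D1: wrote 2B at 0x00 = e573
  after D2: wrote 8B at 0x15 = e57317137be528dd
  after D3: wrote 6B at 0x05 = e5734499e341
  after D4: wrote 8B at 0x1f = e57317137be528dd
query mem[0x0b]=0x55, mem[0x0a]=0x41, mem[0x06]=0x73, mem[0x04]=0x7b, mem[0x22]=0x13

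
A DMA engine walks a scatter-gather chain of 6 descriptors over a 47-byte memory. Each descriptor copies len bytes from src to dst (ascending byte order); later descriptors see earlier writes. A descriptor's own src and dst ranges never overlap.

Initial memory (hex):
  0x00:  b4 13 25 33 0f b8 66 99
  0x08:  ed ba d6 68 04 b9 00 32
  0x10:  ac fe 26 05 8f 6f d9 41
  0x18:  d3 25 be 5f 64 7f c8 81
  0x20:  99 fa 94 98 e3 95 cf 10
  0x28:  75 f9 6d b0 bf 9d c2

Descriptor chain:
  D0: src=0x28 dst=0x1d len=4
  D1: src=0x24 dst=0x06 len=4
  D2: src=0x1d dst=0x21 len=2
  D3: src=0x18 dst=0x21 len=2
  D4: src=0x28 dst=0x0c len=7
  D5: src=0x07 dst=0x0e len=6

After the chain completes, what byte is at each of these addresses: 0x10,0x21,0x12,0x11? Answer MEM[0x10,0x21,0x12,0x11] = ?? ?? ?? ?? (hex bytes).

MEM[0x10,0x21,0x12,0x11] = 10 d3 68 d6

  after D0: wrote 4B at 0x1d = 75f96db0
  after D1: wrote 4B at 0x06 = e395cf10
  after D2: wrote 2B at 0x21 = 75f9
  after D3: wrote 2B at 0x21 = d325
  after D4: wrote 7B at 0x0c = 75f96db0bf9dc2
  after D5: wrote 6B at 0x0e = 95cf10d66875
query mem[0x10]=0x10, mem[0x21]=0xd3, mem[0x12]=0x68, mem[0x11]=0xd6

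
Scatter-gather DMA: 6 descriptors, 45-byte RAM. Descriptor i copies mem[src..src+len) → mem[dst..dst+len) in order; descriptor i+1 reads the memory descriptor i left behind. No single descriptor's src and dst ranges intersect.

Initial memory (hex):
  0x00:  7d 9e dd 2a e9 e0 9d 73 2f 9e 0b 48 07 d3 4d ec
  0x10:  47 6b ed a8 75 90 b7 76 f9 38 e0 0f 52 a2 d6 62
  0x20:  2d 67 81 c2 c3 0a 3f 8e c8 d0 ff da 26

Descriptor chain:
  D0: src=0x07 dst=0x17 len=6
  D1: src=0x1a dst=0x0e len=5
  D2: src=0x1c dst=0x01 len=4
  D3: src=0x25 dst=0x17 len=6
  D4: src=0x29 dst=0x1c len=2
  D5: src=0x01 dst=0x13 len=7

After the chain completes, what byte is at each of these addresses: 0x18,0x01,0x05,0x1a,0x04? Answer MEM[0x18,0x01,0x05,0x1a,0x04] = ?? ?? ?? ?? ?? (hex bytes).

  after D0: wrote 6B at 0x17 = 732f9e0b4807
  after D1: wrote 5B at 0x0e = 0b4807a2d6
  after D2: wrote 4B at 0x01 = 07a2d662
  after D3: wrote 6B at 0x17 = 0a3f8ec8d0ff
  after D4: wrote 2B at 0x1c = d0ff
  after D5: wrote 7B at 0x13 = 07a2d662e09d73
query mem[0x18]=0x9d, mem[0x01]=0x07, mem[0x05]=0xe0, mem[0x1a]=0xc8, mem[0x04]=0x62

MEM[0x18,0x01,0x05,0x1a,0x04] = 9d 07 e0 c8 62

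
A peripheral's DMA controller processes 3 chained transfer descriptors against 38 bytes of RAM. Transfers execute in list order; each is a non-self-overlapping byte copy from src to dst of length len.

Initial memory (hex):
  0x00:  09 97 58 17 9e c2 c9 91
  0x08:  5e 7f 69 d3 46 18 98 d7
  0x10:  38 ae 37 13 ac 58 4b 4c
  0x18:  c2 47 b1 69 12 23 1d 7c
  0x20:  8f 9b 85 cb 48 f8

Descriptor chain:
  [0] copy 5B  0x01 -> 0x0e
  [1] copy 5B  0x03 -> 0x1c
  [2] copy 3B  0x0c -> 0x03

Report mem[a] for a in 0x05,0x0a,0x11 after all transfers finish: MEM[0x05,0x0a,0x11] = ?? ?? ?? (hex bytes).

MEM[0x05,0x0a,0x11] = 97 69 9e

  after D0: wrote 5B at 0x0e = 9758179ec2
  after D1: wrote 5B at 0x1c = 179ec2c991
  after D2: wrote 3B at 0x03 = 461897
query mem[0x05]=0x97, mem[0x0a]=0x69, mem[0x11]=0x9e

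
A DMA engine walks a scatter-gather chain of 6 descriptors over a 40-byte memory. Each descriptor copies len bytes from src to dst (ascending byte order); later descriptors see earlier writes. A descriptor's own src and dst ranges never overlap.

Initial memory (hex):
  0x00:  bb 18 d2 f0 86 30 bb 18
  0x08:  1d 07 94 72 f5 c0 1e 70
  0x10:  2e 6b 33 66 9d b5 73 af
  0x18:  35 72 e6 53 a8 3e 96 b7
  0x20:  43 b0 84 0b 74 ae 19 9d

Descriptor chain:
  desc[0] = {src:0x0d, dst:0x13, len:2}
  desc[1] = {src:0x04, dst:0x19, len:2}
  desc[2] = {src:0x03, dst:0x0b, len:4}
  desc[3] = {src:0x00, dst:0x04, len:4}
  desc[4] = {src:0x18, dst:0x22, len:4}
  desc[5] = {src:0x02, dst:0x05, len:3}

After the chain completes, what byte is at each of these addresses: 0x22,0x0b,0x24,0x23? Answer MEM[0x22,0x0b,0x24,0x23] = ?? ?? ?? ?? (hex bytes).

D0: mem[0x13..0x14] <- [c0 1e]
D1: mem[0x19..0x1a] <- [86 30]
D2: mem[0x0b..0x0e] <- [f0 86 30 bb]
D3: mem[0x04..0x07] <- [bb 18 d2 f0]
D4: mem[0x22..0x25] <- [35 86 30 53]
D5: mem[0x05..0x07] <- [d2 f0 bb]
query mem[0x22]=0x35, mem[0x0b]=0xf0, mem[0x24]=0x30, mem[0x23]=0x86

MEM[0x22,0x0b,0x24,0x23] = 35 f0 30 86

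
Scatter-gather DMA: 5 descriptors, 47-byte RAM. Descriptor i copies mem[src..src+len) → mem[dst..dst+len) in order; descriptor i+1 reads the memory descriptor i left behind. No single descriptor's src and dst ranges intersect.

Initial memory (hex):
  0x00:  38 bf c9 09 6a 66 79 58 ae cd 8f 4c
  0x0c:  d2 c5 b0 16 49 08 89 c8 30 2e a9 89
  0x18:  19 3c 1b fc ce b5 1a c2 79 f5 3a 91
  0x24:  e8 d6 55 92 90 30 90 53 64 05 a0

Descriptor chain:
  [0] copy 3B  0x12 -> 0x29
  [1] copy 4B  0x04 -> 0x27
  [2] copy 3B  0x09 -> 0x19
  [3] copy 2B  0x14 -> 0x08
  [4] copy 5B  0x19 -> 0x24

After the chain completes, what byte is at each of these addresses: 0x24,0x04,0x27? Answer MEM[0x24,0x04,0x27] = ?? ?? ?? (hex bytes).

MEM[0x24,0x04,0x27] = cd 6a ce

  after D0: wrote 3B at 0x29 = 89c830
  after D1: wrote 4B at 0x27 = 6a667958
  after D2: wrote 3B at 0x19 = cd8f4c
  after D3: wrote 2B at 0x08 = 302e
  after D4: wrote 5B at 0x24 = cd8f4cceb5
query mem[0x24]=0xcd, mem[0x04]=0x6a, mem[0x27]=0xce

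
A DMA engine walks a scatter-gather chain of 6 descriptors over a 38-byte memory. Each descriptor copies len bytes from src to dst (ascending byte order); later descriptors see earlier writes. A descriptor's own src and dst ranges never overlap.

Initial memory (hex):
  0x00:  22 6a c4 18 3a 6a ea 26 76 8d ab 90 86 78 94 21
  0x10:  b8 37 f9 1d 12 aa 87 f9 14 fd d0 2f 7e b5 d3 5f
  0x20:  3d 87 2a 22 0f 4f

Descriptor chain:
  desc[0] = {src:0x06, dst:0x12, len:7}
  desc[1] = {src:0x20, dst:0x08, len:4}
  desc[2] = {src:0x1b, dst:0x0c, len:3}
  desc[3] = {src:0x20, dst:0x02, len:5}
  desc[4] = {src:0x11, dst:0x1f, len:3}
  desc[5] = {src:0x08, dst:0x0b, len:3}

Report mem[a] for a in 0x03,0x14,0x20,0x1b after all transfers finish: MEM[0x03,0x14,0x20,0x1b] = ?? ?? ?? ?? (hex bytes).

[0] 0x06->0x12 len=7 : ea 26 76 8d ab 90 86
[1] 0x20->0x08 len=4 : 3d 87 2a 22
[2] 0x1b->0x0c len=3 : 2f 7e b5
[3] 0x20->0x02 len=5 : 3d 87 2a 22 0f
[4] 0x11->0x1f len=3 : 37 ea 26
[5] 0x08->0x0b len=3 : 3d 87 2a
query mem[0x03]=0x87, mem[0x14]=0x76, mem[0x20]=0xea, mem[0x1b]=0x2f

MEM[0x03,0x14,0x20,0x1b] = 87 76 ea 2f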